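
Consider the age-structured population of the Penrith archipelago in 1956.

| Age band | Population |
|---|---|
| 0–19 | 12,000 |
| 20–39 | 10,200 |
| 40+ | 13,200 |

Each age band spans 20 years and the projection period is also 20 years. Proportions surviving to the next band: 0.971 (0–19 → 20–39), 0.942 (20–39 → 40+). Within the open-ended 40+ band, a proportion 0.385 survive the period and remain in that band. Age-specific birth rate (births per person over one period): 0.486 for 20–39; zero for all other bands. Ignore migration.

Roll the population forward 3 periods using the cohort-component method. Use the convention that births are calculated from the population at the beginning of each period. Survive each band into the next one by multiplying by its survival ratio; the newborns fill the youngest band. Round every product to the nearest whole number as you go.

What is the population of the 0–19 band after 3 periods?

2339

Call the groups 1 to 3, youngest first.
After projecting period 1:
Births: 10200 × 0.486 = 4957
Group 2: 12000 × 0.971 = 11652
Group 3: 10200 × 0.942 + 13200 × 0.385 = 9608 + 5082 = 14690
Population now: 0–19=4957, 20–39=11652, 40+=14690
After projecting period 2:
Births: 11652 × 0.486 = 5663
Group 2: 4957 × 0.971 = 4813
Group 3: 11652 × 0.942 + 14690 × 0.385 = 10976 + 5656 = 16632
Population now: 0–19=5663, 20–39=4813, 40+=16632
After projecting period 3:
Births: 4813 × 0.486 = 2339
Group 2: 5663 × 0.971 = 5499
Group 3: 4813 × 0.942 + 16632 × 0.385 = 4534 + 6403 = 10937
Population now: 0–19=2339, 20–39=5499, 40+=10937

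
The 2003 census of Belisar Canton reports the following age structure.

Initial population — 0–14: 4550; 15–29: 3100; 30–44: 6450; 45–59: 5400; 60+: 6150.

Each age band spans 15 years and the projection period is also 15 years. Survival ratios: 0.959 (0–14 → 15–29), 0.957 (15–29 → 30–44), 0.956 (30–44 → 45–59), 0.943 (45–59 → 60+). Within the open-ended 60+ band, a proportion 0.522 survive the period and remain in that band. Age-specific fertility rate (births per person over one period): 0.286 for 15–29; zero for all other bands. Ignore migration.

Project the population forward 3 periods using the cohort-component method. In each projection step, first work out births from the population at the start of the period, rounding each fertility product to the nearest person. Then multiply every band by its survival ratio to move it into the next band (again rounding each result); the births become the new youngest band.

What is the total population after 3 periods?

— Period 1 —
Births: 3100 × 0.286 = 887
15–29: 4550 × 0.959 = 4363
30–44: 3100 × 0.957 = 2967
45–59: 6450 × 0.956 = 6166
60+: 5400 × 0.943 + 6150 × 0.522 = 5092 + 3210 = 8302
Population now: 0–14=887, 15–29=4363, 30–44=2967, 45–59=6166, 60+=8302
— Period 2 —
Births: 4363 × 0.286 = 1248
15–29: 887 × 0.959 = 851
30–44: 4363 × 0.957 = 4175
45–59: 2967 × 0.956 = 2836
60+: 6166 × 0.943 + 8302 × 0.522 = 5815 + 4334 = 10149
Population now: 0–14=1248, 15–29=851, 30–44=4175, 45–59=2836, 60+=10149
— Period 3 —
Births: 851 × 0.286 = 243
15–29: 1248 × 0.959 = 1197
30–44: 851 × 0.957 = 814
45–59: 4175 × 0.956 = 3991
60+: 2836 × 0.943 + 10149 × 0.522 = 2674 + 5298 = 7972
Population now: 0–14=243, 15–29=1197, 30–44=814, 45–59=3991, 60+=7972
Total after period 3: 243 + 1197 + 814 + 3991 + 7972 = 14217

14217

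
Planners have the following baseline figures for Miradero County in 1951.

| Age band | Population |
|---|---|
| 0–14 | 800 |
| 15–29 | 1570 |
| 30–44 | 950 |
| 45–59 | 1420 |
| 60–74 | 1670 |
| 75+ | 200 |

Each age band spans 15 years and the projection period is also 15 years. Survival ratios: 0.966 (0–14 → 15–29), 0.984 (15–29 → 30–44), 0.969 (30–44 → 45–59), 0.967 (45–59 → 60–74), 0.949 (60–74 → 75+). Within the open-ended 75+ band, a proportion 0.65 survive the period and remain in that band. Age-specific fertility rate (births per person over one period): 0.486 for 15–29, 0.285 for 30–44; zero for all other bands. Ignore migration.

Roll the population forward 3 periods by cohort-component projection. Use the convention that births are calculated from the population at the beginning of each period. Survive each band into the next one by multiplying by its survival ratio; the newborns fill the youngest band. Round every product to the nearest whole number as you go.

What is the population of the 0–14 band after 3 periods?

703

Numbering the groups 1..6 from youngest to oldest:
[period 1]
Births: 1570 × 0.486 = 763  |  950 × 0.285 = 271 → total 1034
Group 2: 800 × 0.966 = 773
Group 3: 1570 × 0.984 = 1545
Group 4: 950 × 0.969 = 921
Group 5: 1420 × 0.967 = 1373
Group 6: 1670 × 0.949 + 200 × 0.65 = 1585 + 130 = 1715
End of period: [1034, 773, 1545, 921, 1373, 1715]
[period 2]
Births: 773 × 0.486 = 376  |  1545 × 0.285 = 440 → total 816
Group 2: 1034 × 0.966 = 999
Group 3: 773 × 0.984 = 761
Group 4: 1545 × 0.969 = 1497
Group 5: 921 × 0.967 = 891
Group 6: 1373 × 0.949 + 1715 × 0.65 = 1303 + 1115 = 2418
End of period: [816, 999, 761, 1497, 891, 2418]
[period 3]
Births: 999 × 0.486 = 486  |  761 × 0.285 = 217 → total 703
Group 2: 816 × 0.966 = 788
Group 3: 999 × 0.984 = 983
Group 4: 761 × 0.969 = 737
Group 5: 1497 × 0.967 = 1448
Group 6: 891 × 0.949 + 2418 × 0.65 = 846 + 1572 = 2418
End of period: [703, 788, 983, 737, 1448, 2418]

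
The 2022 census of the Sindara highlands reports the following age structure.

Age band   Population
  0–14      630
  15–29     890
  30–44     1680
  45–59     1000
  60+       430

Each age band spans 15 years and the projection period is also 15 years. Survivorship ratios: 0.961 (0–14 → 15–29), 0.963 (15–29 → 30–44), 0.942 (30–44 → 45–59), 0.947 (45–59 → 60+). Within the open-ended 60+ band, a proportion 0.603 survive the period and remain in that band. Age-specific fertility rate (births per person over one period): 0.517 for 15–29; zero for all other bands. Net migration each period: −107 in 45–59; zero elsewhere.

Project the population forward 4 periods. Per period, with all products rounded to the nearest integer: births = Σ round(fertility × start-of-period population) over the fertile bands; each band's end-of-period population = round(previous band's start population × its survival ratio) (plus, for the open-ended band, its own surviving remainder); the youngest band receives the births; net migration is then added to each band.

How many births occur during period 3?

Numbering the groups 1..5 from youngest to oldest:
After projecting period 1:
Births: 890 × 0.517 = 460
Group 2: 630 × 0.961 = 605
Group 3: 890 × 0.963 = 857
Group 4: 1680 × 0.942 = 1583
Group 5: 1000 × 0.947 + 430 × 0.603 = 947 + 259 = 1206
Net migration: Group 4 − 107 → 1476
End of period: [460, 605, 857, 1476, 1206]
After projecting period 2:
Births: 605 × 0.517 = 313
Group 2: 460 × 0.961 = 442
Group 3: 605 × 0.963 = 583
Group 4: 857 × 0.942 = 807
Group 5: 1476 × 0.947 + 1206 × 0.603 = 1398 + 727 = 2125
Net migration: Group 4 − 107 → 700
End of period: [313, 442, 583, 700, 2125]
After projecting period 3:
Births: 442 × 0.517 = 229
Group 2: 313 × 0.961 = 301
Group 3: 442 × 0.963 = 426
Group 4: 583 × 0.942 = 549
Group 5: 700 × 0.947 + 2125 × 0.603 = 663 + 1281 = 1944
Net migration: Group 4 − 107 → 442
End of period: [229, 301, 426, 442, 1944]

229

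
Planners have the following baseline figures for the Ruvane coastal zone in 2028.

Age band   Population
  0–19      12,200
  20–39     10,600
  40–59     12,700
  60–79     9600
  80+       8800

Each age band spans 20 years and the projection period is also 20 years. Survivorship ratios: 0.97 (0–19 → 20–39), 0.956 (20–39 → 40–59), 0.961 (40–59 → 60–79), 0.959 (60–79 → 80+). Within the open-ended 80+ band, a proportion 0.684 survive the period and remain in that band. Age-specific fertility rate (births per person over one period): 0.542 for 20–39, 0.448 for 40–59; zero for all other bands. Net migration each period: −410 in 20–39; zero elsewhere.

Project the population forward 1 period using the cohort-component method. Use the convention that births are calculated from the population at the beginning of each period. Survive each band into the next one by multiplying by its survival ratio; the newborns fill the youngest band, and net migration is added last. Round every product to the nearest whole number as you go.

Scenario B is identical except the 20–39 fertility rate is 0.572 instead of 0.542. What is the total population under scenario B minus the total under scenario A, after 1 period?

— Period 1 —
Births: 10600 × 0.542 = 5745, 12700 × 0.448 = 5690 — total 11435
20–39: 12200 × 0.97 = 11834
40–59: 10600 × 0.956 = 10134
60–79: 12700 × 0.961 = 12205
80+: 9600 × 0.959 + 8800 × 0.684 = 9206 + 6019 = 15225
Net migration: 20–39 − 410 → 11424
Giving 11435 / 11424 / 10134 / 12205 / 15225.
Scenario A total after 1 period: 60423
Scenario B projection —
— Period 1 —
Births: 10600 × 0.572 = 6063, 12700 × 0.448 = 5690 — total 11753
20–39: 12200 × 0.97 = 11834
40–59: 10600 × 0.956 = 10134
60–79: 12700 × 0.961 = 12205
80+: 9600 × 0.959 + 8800 × 0.684 = 9206 + 6019 = 15225
Net migration: 20–39 − 410 → 11424
Giving 11753 / 11424 / 10134 / 12205 / 15225.
Scenario B total after 1 period: 60741
Difference B − A = 60741 − 60423 = 318

318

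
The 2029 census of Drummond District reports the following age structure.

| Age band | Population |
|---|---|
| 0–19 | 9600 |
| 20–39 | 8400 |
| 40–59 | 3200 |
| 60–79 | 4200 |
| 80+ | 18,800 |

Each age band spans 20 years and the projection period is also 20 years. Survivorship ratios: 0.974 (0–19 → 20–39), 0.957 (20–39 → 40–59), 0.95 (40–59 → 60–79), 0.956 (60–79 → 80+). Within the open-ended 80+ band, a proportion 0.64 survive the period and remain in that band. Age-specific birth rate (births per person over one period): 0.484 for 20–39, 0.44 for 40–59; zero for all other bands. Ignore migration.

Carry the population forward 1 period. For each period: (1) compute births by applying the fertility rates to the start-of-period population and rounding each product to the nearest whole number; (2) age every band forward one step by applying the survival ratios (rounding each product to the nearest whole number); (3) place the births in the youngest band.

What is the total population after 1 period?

41950

Period 1:
Births: 8400 * 0.484 = 4066  |  3200 * 0.44 = 1408 → 5474
20–39: 9600 * 0.974 = 9350
40–59: 8400 * 0.957 = 8039
60–79: 3200 * 0.95 = 3040
80+: 4200 * 0.956 + 18800 * 0.64 = 4015 + 12032 = 16047
End of period: [5474, 9350, 8039, 3040, 16047]
Total after period 1: 5474 + 9350 + 8039 + 3040 + 16047 = 41950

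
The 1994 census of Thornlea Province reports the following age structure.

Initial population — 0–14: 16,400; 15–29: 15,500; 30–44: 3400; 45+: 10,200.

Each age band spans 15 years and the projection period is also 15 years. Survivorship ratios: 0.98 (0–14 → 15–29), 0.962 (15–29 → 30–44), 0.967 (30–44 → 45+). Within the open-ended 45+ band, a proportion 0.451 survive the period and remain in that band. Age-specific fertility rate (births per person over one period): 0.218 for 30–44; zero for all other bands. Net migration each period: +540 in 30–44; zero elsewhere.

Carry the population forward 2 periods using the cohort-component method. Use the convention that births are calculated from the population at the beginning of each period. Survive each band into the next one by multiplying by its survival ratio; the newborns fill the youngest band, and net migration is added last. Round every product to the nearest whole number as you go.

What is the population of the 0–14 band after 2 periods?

[period 1]
Births: 3400 × 0.218 = 741
15–29: 16400 × 0.98 = 16072
30–44: 15500 × 0.962 = 14911
45+: 3400 × 0.967 + 10200 × 0.451 = 3288 + 4600 = 7888
Net migration: 30–44 + 540 → 15451
Giving 741 / 16072 / 15451 / 7888.
[period 2]
Births: 15451 × 0.218 = 3368
15–29: 741 × 0.98 = 726
30–44: 16072 × 0.962 = 15461
45+: 15451 × 0.967 + 7888 × 0.451 = 14941 + 3557 = 18498
Net migration: 30–44 + 540 → 16001
Giving 3368 / 726 / 16001 / 18498.

3368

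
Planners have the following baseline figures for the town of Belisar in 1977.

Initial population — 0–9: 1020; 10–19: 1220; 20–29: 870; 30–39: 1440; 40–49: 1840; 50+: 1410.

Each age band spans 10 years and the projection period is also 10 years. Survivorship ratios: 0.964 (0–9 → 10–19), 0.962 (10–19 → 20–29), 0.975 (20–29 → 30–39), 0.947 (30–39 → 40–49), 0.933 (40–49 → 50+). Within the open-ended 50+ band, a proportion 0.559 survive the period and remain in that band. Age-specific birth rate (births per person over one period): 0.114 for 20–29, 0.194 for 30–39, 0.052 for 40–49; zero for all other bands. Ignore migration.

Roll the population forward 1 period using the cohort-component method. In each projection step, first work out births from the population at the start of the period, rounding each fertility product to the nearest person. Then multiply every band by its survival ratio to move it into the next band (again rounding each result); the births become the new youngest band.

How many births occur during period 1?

474

(Bands numbered youngest = 1 to oldest = 6.)
After projecting period 1:
Births: 870 × 0.114 = 99, 1440 × 0.194 = 279, 1840 × 0.052 = 96 ⇒ total 474
Band 2: 1020 × 0.964 = 983
Band 3: 1220 × 0.962 = 1174
Band 4: 870 × 0.975 = 848
Band 5: 1440 × 0.947 = 1364
Band 6: 1840 × 0.933 + 1410 × 0.559 = 1717 + 788 = 2505
Population now: 0–9=474, 10–19=983, 20–29=1174, 30–39=848, 40–49=1364, 50+=2505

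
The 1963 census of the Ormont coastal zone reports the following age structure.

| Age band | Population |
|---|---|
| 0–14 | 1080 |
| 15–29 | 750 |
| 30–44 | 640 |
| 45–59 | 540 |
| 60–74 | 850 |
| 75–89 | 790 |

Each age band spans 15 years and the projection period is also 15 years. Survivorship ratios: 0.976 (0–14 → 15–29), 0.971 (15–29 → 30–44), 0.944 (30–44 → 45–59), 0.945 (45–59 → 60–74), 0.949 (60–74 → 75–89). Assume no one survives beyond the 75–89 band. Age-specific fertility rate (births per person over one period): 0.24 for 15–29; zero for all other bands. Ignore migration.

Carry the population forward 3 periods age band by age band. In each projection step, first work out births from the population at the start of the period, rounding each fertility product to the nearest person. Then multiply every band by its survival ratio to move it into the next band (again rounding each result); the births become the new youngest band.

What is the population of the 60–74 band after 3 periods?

649

[period 1]
Births: 750 × 0.24 = 180
15–29: 1080 × 0.976 = 1054
30–44: 750 × 0.971 = 728
45–59: 640 × 0.944 = 604
60–74: 540 × 0.945 = 510
75–89: 850 × 0.949 = 807
End of period: [180, 1054, 728, 604, 510, 807]
[period 2]
Births: 1054 × 0.24 = 253
15–29: 180 × 0.976 = 176
30–44: 1054 × 0.971 = 1023
45–59: 728 × 0.944 = 687
60–74: 604 × 0.945 = 571
75–89: 510 × 0.949 = 484
End of period: [253, 176, 1023, 687, 571, 484]
[period 3]
Births: 176 × 0.24 = 42
15–29: 253 × 0.976 = 247
30–44: 176 × 0.971 = 171
45–59: 1023 × 0.944 = 966
60–74: 687 × 0.945 = 649
75–89: 571 × 0.949 = 542
End of period: [42, 247, 171, 966, 649, 542]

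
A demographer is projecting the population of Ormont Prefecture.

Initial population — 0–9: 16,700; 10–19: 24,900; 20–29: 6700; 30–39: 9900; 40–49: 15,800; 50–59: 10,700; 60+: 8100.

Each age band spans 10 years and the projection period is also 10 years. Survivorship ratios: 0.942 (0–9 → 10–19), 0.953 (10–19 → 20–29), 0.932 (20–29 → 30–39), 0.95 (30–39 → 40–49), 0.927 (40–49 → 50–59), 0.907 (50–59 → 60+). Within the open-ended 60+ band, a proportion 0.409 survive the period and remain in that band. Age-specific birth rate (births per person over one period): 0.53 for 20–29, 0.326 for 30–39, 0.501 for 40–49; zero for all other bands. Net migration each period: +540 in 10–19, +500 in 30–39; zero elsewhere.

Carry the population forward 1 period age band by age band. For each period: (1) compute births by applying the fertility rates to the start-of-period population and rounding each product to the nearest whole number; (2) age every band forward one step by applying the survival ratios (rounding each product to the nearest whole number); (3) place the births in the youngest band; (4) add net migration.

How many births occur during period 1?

14694

(Bands numbered youngest = 1 to oldest = 7.)
Period 1.
Births: 6700 × 0.53 = 3551  |  9900 × 0.326 = 3227  |  15800 × 0.501 = 7916 → 14694
Band 2: 16700 × 0.942 = 15731
Band 3: 24900 × 0.953 = 23730
Band 4: 6700 × 0.932 = 6244
Band 5: 9900 × 0.95 = 9405
Band 6: 15800 × 0.927 = 14647
Band 7: 10700 × 0.907 + 8100 × 0.409 = 9705 + 3313 = 13018
Net migration: Band 2 + 540 → 16271; Band 4 + 500 → 6744
Population now: 0–9=14694, 10–19=16271, 20–29=23730, 30–39=6744, 40–49=9405, 50–59=14647, 60+=13018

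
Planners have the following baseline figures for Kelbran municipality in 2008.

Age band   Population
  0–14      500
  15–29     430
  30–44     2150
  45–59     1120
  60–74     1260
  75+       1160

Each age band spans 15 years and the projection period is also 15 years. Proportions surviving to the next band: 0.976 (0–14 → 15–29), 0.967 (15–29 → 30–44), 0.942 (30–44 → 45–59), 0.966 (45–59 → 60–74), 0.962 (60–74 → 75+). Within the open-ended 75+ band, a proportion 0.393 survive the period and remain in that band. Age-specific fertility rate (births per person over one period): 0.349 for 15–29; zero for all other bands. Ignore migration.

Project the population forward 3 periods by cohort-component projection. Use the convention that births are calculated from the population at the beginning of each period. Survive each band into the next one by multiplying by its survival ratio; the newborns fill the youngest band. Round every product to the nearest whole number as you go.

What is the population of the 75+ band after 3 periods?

Period 1:
Births: 430 × 0.349 = 150
15–29: 500 × 0.976 = 488
30–44: 430 × 0.967 = 416
45–59: 2150 × 0.942 = 2025
60–74: 1120 × 0.966 = 1082
75+: 1260 × 0.962 + 1160 × 0.393 = 1212 + 456 = 1668
Population now: 0–14=150, 15–29=488, 30–44=416, 45–59=2025, 60–74=1082, 75+=1668
Period 2:
Births: 488 × 0.349 = 170
15–29: 150 × 0.976 = 146
30–44: 488 × 0.967 = 472
45–59: 416 × 0.942 = 392
60–74: 2025 × 0.966 = 1956
75+: 1082 × 0.962 + 1668 × 0.393 = 1041 + 656 = 1697
Population now: 0–14=170, 15–29=146, 30–44=472, 45–59=392, 60–74=1956, 75+=1697
Period 3:
Births: 146 × 0.349 = 51
15–29: 170 × 0.976 = 166
30–44: 146 × 0.967 = 141
45–59: 472 × 0.942 = 445
60–74: 392 × 0.966 = 379
75+: 1956 × 0.962 + 1697 × 0.393 = 1882 + 667 = 2549
Population now: 0–14=51, 15–29=166, 30–44=141, 45–59=445, 60–74=379, 75+=2549

2549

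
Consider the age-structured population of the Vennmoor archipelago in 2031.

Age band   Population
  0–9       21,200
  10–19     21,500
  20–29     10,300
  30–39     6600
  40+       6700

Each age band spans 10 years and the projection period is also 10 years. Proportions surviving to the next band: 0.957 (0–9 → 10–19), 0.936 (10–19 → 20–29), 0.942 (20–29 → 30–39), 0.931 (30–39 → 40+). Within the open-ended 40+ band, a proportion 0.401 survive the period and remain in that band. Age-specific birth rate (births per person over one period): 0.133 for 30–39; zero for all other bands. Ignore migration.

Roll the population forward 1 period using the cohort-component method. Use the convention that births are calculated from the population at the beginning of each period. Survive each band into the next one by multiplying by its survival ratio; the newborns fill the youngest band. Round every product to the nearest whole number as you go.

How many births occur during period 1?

878

Call the bands 1 to 5, youngest first.
After projecting period 1:
Births: 6600 * 0.133 = 878
Band 2: 21200 * 0.957 = 20288
Band 3: 21500 * 0.936 = 20124
Band 4: 10300 * 0.942 = 9703
Band 5: 6600 * 0.931 + 6700 * 0.401 = 6145 + 2687 = 8832
Giving 878 / 20288 / 20124 / 9703 / 8832.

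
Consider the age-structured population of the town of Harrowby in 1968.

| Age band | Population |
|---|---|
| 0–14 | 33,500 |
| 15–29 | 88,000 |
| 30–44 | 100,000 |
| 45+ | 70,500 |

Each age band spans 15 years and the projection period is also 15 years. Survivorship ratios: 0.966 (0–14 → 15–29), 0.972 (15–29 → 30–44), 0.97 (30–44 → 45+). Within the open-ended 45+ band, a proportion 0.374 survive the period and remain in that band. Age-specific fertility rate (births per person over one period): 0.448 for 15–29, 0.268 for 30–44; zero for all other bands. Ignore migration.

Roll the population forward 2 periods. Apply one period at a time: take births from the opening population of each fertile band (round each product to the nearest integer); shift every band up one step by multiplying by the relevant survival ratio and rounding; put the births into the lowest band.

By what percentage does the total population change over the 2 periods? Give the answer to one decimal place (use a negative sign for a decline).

(Groups numbered youngest = 1 to oldest = 4.)
Period 1.
Births: 88000 × 0.448 = 39424 ; 100000 × 0.268 = 26800 — total 66224
Group 2: 33500 × 0.966 = 32361
Group 3: 88000 × 0.972 = 85536
Group 4: 100000 × 0.97 + 70500 × 0.374 = 97000 + 26367 = 123367
→ [66224, 32361, 85536, 123367]
Period 2.
Births: 32361 × 0.448 = 14498 ; 85536 × 0.268 = 22924 — total 37422
Group 2: 66224 × 0.966 = 63972
Group 3: 32361 × 0.972 = 31455
Group 4: 85536 × 0.97 + 123367 × 0.374 = 82970 + 46139 = 129109
→ [37422, 63972, 31455, 129109]
Total: 292000 → 261958; change = -30042; percentage change = -10.3%

-10.3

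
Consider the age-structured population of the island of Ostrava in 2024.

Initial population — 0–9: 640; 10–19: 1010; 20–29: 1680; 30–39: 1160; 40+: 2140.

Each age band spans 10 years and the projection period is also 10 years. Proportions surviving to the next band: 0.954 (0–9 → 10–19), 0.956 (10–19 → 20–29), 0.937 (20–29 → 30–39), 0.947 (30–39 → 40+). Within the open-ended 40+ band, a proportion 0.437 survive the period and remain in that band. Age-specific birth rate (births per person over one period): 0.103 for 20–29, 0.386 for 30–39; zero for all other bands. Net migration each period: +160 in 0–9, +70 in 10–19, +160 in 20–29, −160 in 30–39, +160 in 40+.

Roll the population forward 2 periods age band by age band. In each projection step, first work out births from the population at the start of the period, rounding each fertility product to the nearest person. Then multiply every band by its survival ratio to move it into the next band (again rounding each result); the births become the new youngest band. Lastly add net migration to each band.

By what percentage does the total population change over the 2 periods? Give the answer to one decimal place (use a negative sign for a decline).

-12.5

Call the groups 1 to 5, youngest first.
Period 1.
Births: 1680 * 0.103 = 173, 1160 * 0.386 = 448 → total 621
Group 2: 640 * 0.954 = 611
Group 3: 1010 * 0.956 = 966
Group 4: 1680 * 0.937 = 1574
Group 5: 1160 * 0.947 + 2140 * 0.437 = 1099 + 935 = 2034
Net migration: Group 1 + 160 → 781; Group 2 + 70 → 681; Group 3 + 160 → 1126; Group 4 − 160 → 1414; Group 5 + 160 → 2194
End of period: [781, 681, 1126, 1414, 2194]
Period 2.
Births: 1126 * 0.103 = 116, 1414 * 0.386 = 546 → total 662
Group 2: 781 * 0.954 = 745
Group 3: 681 * 0.956 = 651
Group 4: 1126 * 0.937 = 1055
Group 5: 1414 * 0.947 + 2194 * 0.437 = 1339 + 959 = 2298
Net migration: Group 1 + 160 → 822; Group 2 + 70 → 815; Group 3 + 160 → 811; Group 4 − 160 → 895; Group 5 + 160 → 2458
End of period: [822, 815, 811, 895, 2458]
Total: 6630 → 5801; change = -829; percentage change = -12.5%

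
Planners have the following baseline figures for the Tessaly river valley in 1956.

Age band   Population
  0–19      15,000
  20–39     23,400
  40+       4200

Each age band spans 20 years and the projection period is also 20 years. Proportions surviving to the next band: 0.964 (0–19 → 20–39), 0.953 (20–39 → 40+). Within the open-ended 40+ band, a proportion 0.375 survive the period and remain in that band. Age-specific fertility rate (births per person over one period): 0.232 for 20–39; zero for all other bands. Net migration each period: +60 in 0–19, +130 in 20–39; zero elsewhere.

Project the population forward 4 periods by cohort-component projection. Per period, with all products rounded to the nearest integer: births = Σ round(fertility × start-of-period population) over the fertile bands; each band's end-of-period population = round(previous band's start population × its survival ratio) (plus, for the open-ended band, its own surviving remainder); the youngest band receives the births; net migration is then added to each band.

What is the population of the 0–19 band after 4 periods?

Period 1:
Births: 23400 * 0.232 = 5429
20–39: 15000 * 0.964 = 14460
40+: 23400 * 0.953 + 4200 * 0.375 = 22300 + 1575 = 23875
Net migration: 0–19 + 60 → 5489; 20–39 + 130 → 14590
End of period: [5489, 14590, 23875]
Period 2:
Births: 14590 * 0.232 = 3385
20–39: 5489 * 0.964 = 5291
40+: 14590 * 0.953 + 23875 * 0.375 = 13904 + 8953 = 22857
Net migration: 0–19 + 60 → 3445; 20–39 + 130 → 5421
End of period: [3445, 5421, 22857]
Period 3:
Births: 5421 * 0.232 = 1258
20–39: 3445 * 0.964 = 3321
40+: 5421 * 0.953 + 22857 * 0.375 = 5166 + 8571 = 13737
Net migration: 0–19 + 60 → 1318; 20–39 + 130 → 3451
End of period: [1318, 3451, 13737]
Period 4:
Births: 3451 * 0.232 = 801
20–39: 1318 * 0.964 = 1271
40+: 3451 * 0.953 + 13737 * 0.375 = 3289 + 5151 = 8440
Net migration: 0–19 + 60 → 861; 20–39 + 130 → 1401
End of period: [861, 1401, 8440]

861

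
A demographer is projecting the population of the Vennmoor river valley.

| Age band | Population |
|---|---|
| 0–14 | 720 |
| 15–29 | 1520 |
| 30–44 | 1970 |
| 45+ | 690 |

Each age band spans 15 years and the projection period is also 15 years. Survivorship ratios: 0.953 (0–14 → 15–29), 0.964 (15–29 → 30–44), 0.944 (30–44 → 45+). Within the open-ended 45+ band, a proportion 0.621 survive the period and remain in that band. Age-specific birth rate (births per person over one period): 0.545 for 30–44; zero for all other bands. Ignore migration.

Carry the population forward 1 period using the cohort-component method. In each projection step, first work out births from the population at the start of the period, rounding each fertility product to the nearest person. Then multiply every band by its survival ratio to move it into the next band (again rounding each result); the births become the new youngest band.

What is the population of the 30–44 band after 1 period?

Let group 1 be 0–14 through group 4 = 45+.
After projecting period 1:
Births: 1970 × 0.545 = 1074
Group 2: 720 × 0.953 = 686
Group 3: 1520 × 0.964 = 1465
Group 4: 1970 × 0.944 + 690 × 0.621 = 1860 + 428 = 2288
End of period: [1074, 686, 1465, 2288]

1465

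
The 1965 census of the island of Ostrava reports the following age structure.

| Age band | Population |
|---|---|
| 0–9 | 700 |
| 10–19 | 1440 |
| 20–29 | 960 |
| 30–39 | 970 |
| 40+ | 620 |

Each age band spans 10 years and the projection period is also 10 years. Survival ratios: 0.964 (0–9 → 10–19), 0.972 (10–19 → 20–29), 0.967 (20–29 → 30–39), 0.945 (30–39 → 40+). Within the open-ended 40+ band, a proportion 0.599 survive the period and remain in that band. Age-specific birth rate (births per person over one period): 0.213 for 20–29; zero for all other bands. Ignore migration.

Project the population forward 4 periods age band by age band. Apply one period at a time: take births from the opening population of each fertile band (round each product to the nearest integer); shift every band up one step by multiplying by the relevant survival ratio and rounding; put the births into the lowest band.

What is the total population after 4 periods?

2598

Numbering the groups 1..5 from youngest to oldest:
[period 1]
Births: 960 × 0.213 = 204
Group 2: 700 × 0.964 = 675
Group 3: 1440 × 0.972 = 1400
Group 4: 960 × 0.967 = 928
Group 5: 970 × 0.945 + 620 × 0.599 = 917 + 371 = 1288
Giving 204 / 675 / 1400 / 928 / 1288.
[period 2]
Births: 1400 × 0.213 = 298
Group 2: 204 × 0.964 = 197
Group 3: 675 × 0.972 = 656
Group 4: 1400 × 0.967 = 1354
Group 5: 928 × 0.945 + 1288 × 0.599 = 877 + 772 = 1649
Giving 298 / 197 / 656 / 1354 / 1649.
[period 3]
Births: 656 × 0.213 = 140
Group 2: 298 × 0.964 = 287
Group 3: 197 × 0.972 = 191
Group 4: 656 × 0.967 = 634
Group 5: 1354 × 0.945 + 1649 × 0.599 = 1280 + 988 = 2268
Giving 140 / 287 / 191 / 634 / 2268.
[period 4]
Births: 191 × 0.213 = 41
Group 2: 140 × 0.964 = 135
Group 3: 287 × 0.972 = 279
Group 4: 191 × 0.967 = 185
Group 5: 634 × 0.945 + 2268 × 0.599 = 599 + 1359 = 1958
Giving 41 / 135 / 279 / 185 / 1958.
Total after period 4: 41 + 135 + 279 + 185 + 1958 = 2598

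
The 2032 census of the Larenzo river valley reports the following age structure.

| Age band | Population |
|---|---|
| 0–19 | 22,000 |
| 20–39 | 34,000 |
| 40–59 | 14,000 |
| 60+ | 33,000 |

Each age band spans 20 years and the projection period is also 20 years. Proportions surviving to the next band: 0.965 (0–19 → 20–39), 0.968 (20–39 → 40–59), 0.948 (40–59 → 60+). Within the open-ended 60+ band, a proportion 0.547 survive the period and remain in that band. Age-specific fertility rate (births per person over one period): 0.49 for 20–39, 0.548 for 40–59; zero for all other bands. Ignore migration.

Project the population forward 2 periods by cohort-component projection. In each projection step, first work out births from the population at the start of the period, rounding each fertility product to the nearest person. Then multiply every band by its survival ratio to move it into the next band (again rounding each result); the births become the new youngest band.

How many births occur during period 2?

[period 1]
Births: 34000 × 0.49 = 16660, 14000 × 0.548 = 7672 → 24332
20–39: 22000 × 0.965 = 21230
40–59: 34000 × 0.968 = 32912
60+: 14000 × 0.948 + 33000 × 0.547 = 13272 + 18051 = 31323
Giving 24332 / 21230 / 32912 / 31323.
[period 2]
Births: 21230 × 0.49 = 10403, 32912 × 0.548 = 18036 → 28439
20–39: 24332 × 0.965 = 23480
40–59: 21230 × 0.968 = 20551
60+: 32912 × 0.948 + 31323 × 0.547 = 31201 + 17134 = 48335
Giving 28439 / 23480 / 20551 / 48335.

28439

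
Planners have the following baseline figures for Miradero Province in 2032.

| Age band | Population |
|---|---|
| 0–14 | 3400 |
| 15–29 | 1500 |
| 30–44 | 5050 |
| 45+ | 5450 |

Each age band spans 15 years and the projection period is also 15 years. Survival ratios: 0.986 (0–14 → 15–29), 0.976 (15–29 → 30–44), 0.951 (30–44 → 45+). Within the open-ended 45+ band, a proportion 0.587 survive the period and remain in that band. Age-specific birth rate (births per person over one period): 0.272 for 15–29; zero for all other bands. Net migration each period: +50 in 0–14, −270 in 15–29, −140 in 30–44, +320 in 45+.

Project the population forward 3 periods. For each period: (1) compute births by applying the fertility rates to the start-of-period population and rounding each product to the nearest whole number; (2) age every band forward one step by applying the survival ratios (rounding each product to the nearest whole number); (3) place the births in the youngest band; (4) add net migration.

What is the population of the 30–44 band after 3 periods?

Let group 1 be 0–14 through group 4 = 45+.
Period 1:
Births: 1500 × 0.272 = 408
Group 2: 3400 × 0.986 = 3352
Group 3: 1500 × 0.976 = 1464
Group 4: 5050 × 0.951 + 5450 × 0.587 = 4803 + 3199 = 8002
Net migration: Group 1 + 50 → 458; Group 2 − 270 → 3082; Group 3 − 140 → 1324; Group 4 + 320 → 8322
Giving 458 / 3082 / 1324 / 8322.
Period 2:
Births: 3082 × 0.272 = 838
Group 2: 458 × 0.986 = 452
Group 3: 3082 × 0.976 = 3008
Group 4: 1324 × 0.951 + 8322 × 0.587 = 1259 + 4885 = 6144
Net migration: Group 1 + 50 → 888; Group 2 − 270 → 182; Group 3 − 140 → 2868; Group 4 + 320 → 6464
Giving 888 / 182 / 2868 / 6464.
Period 3:
Births: 182 × 0.272 = 50
Group 2: 888 × 0.986 = 876
Group 3: 182 × 0.976 = 178
Group 4: 2868 × 0.951 + 6464 × 0.587 = 2727 + 3794 = 6521
Net migration: Group 1 + 50 → 100; Group 2 − 270 → 606; Group 3 − 140 → 38; Group 4 + 320 → 6841
Giving 100 / 606 / 38 / 6841.

38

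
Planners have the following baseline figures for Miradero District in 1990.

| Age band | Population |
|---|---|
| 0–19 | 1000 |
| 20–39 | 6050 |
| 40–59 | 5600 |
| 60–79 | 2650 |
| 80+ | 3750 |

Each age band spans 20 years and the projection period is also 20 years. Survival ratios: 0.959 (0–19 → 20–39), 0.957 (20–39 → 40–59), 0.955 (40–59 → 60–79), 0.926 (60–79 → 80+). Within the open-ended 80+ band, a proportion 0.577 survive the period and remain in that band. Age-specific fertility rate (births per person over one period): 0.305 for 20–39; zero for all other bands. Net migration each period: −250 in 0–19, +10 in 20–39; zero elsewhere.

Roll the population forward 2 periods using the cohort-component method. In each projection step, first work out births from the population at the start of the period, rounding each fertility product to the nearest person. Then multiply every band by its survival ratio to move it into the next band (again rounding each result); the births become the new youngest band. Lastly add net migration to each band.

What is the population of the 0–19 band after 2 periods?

Numbering the groups 1..5 from youngest to oldest:
Period 1.
Births: 6050 × 0.305 = 1845
Group 2: 1000 × 0.959 = 959
Group 3: 6050 × 0.957 = 5790
Group 4: 5600 × 0.955 = 5348
Group 5: 2650 × 0.926 + 3750 × 0.577 = 2454 + 2164 = 4618
Net migration: Group 1 − 250 → 1595; Group 2 + 10 → 969
End of period: [1595, 969, 5790, 5348, 4618]
Period 2.
Births: 969 × 0.305 = 296
Group 2: 1595 × 0.959 = 1530
Group 3: 969 × 0.957 = 927
Group 4: 5790 × 0.955 = 5529
Group 5: 5348 × 0.926 + 4618 × 0.577 = 4952 + 2665 = 7617
Net migration: Group 1 − 250 → 46; Group 2 + 10 → 1540
End of period: [46, 1540, 927, 5529, 7617]

46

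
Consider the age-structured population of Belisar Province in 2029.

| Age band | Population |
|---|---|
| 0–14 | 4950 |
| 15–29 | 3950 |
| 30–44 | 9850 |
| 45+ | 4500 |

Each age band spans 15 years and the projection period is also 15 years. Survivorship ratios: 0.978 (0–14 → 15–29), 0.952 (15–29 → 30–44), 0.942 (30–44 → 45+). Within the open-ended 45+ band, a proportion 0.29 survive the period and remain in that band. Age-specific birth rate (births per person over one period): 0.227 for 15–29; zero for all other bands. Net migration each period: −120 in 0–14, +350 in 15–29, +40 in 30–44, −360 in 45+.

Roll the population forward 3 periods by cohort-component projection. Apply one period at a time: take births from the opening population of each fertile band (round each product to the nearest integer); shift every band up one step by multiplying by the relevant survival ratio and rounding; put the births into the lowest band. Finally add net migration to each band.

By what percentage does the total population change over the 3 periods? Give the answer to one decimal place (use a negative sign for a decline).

-62.4

Call the bands 1 to 4, youngest first.
Period 1.
Births: 3950 × 0.227 = 897
Band 2: 4950 × 0.978 = 4841
Band 3: 3950 × 0.952 = 3760
Band 4: 9850 × 0.942 + 4500 × 0.29 = 9279 + 1305 = 10584
Net migration: Band 1 − 120 → 777; Band 2 + 350 → 5191; Band 3 + 40 → 3800; Band 4 − 360 → 10224
→ [777, 5191, 3800, 10224]
Period 2.
Births: 5191 × 0.227 = 1178
Band 2: 777 × 0.978 = 760
Band 3: 5191 × 0.952 = 4942
Band 4: 3800 × 0.942 + 10224 × 0.29 = 3580 + 2965 = 6545
Net migration: Band 1 − 120 → 1058; Band 2 + 350 → 1110; Band 3 + 40 → 4982; Band 4 − 360 → 6185
→ [1058, 1110, 4982, 6185]
Period 3.
Births: 1110 × 0.227 = 252
Band 2: 1058 × 0.978 = 1035
Band 3: 1110 × 0.952 = 1057
Band 4: 4982 × 0.942 + 6185 × 0.29 = 4693 + 1794 = 6487
Net migration: Band 1 − 120 → 132; Band 2 + 350 → 1385; Band 3 + 40 → 1097; Band 4 − 360 → 6127
→ [132, 1385, 1097, 6127]
Total: 23250 → 8741; change = -14509; percentage change = -62.4%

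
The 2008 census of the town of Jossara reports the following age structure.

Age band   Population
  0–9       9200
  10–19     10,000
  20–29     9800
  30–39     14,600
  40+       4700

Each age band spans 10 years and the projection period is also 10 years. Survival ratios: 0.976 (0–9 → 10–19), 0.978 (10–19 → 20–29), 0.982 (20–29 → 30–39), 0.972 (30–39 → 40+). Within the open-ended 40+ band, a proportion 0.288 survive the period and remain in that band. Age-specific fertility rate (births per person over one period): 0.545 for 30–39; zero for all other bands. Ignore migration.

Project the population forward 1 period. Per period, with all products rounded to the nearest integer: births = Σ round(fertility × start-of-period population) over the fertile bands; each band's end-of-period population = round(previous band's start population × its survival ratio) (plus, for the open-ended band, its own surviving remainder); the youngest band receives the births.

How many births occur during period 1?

7957

Let band 1 be 0–9 through band 5 = 40+.
[period 1]
Births: 14600 × 0.545 = 7957
Band 2: 9200 × 0.976 = 8979
Band 3: 10000 × 0.978 = 9780
Band 4: 9800 × 0.982 = 9624
Band 5: 14600 × 0.972 + 4700 × 0.288 = 14191 + 1354 = 15545
→ [7957, 8979, 9780, 9624, 15545]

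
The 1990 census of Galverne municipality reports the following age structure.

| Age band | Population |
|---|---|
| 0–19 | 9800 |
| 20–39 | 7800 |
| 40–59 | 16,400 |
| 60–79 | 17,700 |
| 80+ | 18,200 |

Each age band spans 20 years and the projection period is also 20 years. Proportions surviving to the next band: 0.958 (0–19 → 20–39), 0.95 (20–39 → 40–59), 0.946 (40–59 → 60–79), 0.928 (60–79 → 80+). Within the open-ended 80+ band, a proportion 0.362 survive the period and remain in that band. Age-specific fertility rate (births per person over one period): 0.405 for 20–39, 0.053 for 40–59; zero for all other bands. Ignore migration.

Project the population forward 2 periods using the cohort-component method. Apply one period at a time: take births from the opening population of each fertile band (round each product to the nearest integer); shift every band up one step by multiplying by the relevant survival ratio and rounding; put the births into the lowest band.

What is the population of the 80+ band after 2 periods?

22728

Call the bands 1 to 5, youngest first.
After projecting period 1:
Births: 7800 × 0.405 = 3159, 16400 × 0.053 = 869 — total 4028
Band 2: 9800 × 0.958 = 9388
Band 3: 7800 × 0.95 = 7410
Band 4: 16400 × 0.946 = 15514
Band 5: 17700 × 0.928 + 18200 × 0.362 = 16426 + 6588 = 23014
Population now: 0–19=4028, 20–39=9388, 40–59=7410, 60–79=15514, 80+=23014
After projecting period 2:
Births: 9388 × 0.405 = 3802, 7410 × 0.053 = 393 — total 4195
Band 2: 4028 × 0.958 = 3859
Band 3: 9388 × 0.95 = 8919
Band 4: 7410 × 0.946 = 7010
Band 5: 15514 × 0.928 + 23014 × 0.362 = 14397 + 8331 = 22728
Population now: 0–19=4195, 20–39=3859, 40–59=8919, 60–79=7010, 80+=22728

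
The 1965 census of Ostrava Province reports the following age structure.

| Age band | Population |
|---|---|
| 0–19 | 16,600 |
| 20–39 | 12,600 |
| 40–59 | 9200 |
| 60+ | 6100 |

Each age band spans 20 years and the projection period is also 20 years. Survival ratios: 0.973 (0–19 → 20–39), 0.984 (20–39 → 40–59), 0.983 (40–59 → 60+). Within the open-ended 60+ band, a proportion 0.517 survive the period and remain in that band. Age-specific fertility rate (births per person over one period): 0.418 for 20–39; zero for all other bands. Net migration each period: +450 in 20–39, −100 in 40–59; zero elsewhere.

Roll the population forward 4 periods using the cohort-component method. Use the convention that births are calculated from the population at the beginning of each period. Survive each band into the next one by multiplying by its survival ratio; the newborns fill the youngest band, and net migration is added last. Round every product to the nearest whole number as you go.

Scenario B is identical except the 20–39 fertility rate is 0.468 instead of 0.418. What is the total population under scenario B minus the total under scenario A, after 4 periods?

2676

Period 1:
Births: 12600 * 0.418 = 5267
20–39: 16600 * 0.973 = 16152
40–59: 12600 * 0.984 = 12398
60+: 9200 * 0.983 + 6100 * 0.517 = 9044 + 3154 = 12198
Net migration: 20–39 + 450 → 16602; 40–59 − 100 → 12298
End of period: [5267, 16602, 12298, 12198]
Period 2:
Births: 16602 * 0.418 = 6940
20–39: 5267 * 0.973 = 5125
40–59: 16602 * 0.984 = 16336
60+: 12298 * 0.983 + 12198 * 0.517 = 12089 + 6306 = 18395
Net migration: 20–39 + 450 → 5575; 40–59 − 100 → 16236
End of period: [6940, 5575, 16236, 18395]
Period 3:
Births: 5575 * 0.418 = 2330
20–39: 6940 * 0.973 = 6753
40–59: 5575 * 0.984 = 5486
60+: 16236 * 0.983 + 18395 * 0.517 = 15960 + 9510 = 25470
Net migration: 20–39 + 450 → 7203; 40–59 − 100 → 5386
End of period: [2330, 7203, 5386, 25470]
Period 4:
Births: 7203 * 0.418 = 3011
20–39: 2330 * 0.973 = 2267
40–59: 7203 * 0.984 = 7088
60+: 5386 * 0.983 + 25470 * 0.517 = 5294 + 13168 = 18462
Net migration: 20–39 + 450 → 2717; 40–59 − 100 → 6988
End of period: [3011, 2717, 6988, 18462]
Scenario A total after 4 periods: 31178
Scenario B projection —
Period 1:
Births: 12600 * 0.468 = 5897
20–39: 16600 * 0.973 = 16152
40–59: 12600 * 0.984 = 12398
60+: 9200 * 0.983 + 6100 * 0.517 = 9044 + 3154 = 12198
Net migration: 20–39 + 450 → 16602; 40–59 − 100 → 12298
End of period: [5897, 16602, 12298, 12198]
Period 2:
Births: 16602 * 0.468 = 7770
20–39: 5897 * 0.973 = 5738
40–59: 16602 * 0.984 = 16336
60+: 12298 * 0.983 + 12198 * 0.517 = 12089 + 6306 = 18395
Net migration: 20–39 + 450 → 6188; 40–59 − 100 → 16236
End of period: [7770, 6188, 16236, 18395]
Period 3:
Births: 6188 * 0.468 = 2896
20–39: 7770 * 0.973 = 7560
40–59: 6188 * 0.984 = 6089
60+: 16236 * 0.983 + 18395 * 0.517 = 15960 + 9510 = 25470
Net migration: 20–39 + 450 → 8010; 40–59 − 100 → 5989
End of period: [2896, 8010, 5989, 25470]
Period 4:
Births: 8010 * 0.468 = 3749
20–39: 2896 * 0.973 = 2818
40–59: 8010 * 0.984 = 7882
60+: 5989 * 0.983 + 25470 * 0.517 = 5887 + 13168 = 19055
Net migration: 20–39 + 450 → 3268; 40–59 − 100 → 7782
End of period: [3749, 3268, 7782, 19055]
Scenario B total after 4 periods: 33854
Difference B − A = 33854 − 31178 = 2676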